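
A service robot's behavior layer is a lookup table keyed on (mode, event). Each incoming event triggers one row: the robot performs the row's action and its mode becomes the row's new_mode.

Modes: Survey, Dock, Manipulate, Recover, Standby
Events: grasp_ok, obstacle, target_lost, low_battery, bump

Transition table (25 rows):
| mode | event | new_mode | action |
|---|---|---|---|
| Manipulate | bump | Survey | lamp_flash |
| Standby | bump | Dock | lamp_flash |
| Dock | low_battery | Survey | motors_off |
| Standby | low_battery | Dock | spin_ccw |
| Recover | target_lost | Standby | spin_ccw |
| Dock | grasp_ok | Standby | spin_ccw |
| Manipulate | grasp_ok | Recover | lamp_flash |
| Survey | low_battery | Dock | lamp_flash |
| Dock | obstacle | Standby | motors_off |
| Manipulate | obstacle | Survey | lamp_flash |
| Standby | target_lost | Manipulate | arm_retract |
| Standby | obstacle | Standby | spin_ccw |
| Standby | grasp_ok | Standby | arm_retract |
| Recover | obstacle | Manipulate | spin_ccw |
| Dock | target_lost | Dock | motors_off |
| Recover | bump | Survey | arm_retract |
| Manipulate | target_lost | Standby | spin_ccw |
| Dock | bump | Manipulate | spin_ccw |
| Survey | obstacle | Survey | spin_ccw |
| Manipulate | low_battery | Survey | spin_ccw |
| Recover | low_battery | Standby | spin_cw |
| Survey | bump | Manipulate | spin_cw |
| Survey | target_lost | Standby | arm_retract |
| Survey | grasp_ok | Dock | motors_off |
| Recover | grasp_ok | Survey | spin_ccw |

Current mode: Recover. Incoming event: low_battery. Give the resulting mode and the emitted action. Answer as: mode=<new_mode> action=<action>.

current mode = Recover; filter table to that mode:
  (Recover, target_lost) → (Standby, spin_ccw)
  (Recover, obstacle) → (Manipulate, spin_ccw)
  (Recover, bump) → (Survey, arm_retract)
  (Recover, low_battery) → (Standby, spin_cw)  ← event matches
  (Recover, grasp_ok) → (Survey, spin_ccw)
event = low_battery selects (Standby, spin_cw)

mode=Standby action=spin_cw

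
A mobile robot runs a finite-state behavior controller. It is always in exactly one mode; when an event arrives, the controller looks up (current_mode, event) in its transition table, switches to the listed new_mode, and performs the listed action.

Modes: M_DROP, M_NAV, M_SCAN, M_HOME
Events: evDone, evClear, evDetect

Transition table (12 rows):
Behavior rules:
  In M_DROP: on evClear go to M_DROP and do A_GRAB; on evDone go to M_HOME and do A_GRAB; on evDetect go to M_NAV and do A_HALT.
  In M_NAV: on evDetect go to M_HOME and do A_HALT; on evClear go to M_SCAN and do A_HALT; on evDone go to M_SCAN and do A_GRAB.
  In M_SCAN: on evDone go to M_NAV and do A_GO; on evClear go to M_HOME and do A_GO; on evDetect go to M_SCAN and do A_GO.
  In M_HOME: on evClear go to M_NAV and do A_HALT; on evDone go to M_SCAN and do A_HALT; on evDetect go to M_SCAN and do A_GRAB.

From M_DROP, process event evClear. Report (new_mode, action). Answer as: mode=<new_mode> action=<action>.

current mode = M_DROP; filter table to that mode:
  (M_DROP, evClear) → (M_DROP, A_GRAB)  ← event matches
  (M_DROP, evDone) → (M_HOME, A_GRAB)
  (M_DROP, evDetect) → (M_NAV, A_HALT)
event = evClear selects (M_DROP, A_GRAB)

mode=M_DROP action=A_GRAB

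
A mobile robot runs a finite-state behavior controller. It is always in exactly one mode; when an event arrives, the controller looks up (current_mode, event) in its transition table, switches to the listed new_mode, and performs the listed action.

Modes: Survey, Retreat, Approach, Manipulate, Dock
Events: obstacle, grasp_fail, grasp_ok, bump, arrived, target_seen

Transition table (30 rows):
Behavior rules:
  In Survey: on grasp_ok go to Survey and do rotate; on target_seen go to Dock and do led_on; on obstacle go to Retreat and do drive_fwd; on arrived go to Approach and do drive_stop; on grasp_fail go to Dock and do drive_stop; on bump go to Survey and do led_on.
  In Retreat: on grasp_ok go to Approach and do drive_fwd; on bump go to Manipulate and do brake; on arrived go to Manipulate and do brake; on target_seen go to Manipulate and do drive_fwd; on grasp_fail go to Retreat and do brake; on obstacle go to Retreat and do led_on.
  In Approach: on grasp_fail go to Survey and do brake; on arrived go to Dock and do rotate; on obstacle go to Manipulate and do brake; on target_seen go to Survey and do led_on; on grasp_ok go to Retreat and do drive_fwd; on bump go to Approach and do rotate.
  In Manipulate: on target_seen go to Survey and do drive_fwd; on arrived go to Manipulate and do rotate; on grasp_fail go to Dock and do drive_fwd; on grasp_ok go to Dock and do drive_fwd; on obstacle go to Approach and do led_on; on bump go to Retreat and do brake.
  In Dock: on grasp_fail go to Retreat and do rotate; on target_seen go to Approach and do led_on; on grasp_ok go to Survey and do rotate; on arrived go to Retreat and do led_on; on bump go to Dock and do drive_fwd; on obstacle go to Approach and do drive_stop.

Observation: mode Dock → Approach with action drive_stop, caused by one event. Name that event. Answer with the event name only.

obstacle

try obstacle: (Dock, obstacle) → (Approach, drive_stop)  ← matches
try grasp_fail: (Dock, grasp_fail) → (Retreat, rotate)
try grasp_ok: (Dock, grasp_ok) → (Survey, rotate)
try bump: (Dock, bump) → (Dock, drive_fwd)
try arrived: (Dock, arrived) → (Retreat, led_on)
try target_seen: (Dock, target_seen) → (Approach, led_on)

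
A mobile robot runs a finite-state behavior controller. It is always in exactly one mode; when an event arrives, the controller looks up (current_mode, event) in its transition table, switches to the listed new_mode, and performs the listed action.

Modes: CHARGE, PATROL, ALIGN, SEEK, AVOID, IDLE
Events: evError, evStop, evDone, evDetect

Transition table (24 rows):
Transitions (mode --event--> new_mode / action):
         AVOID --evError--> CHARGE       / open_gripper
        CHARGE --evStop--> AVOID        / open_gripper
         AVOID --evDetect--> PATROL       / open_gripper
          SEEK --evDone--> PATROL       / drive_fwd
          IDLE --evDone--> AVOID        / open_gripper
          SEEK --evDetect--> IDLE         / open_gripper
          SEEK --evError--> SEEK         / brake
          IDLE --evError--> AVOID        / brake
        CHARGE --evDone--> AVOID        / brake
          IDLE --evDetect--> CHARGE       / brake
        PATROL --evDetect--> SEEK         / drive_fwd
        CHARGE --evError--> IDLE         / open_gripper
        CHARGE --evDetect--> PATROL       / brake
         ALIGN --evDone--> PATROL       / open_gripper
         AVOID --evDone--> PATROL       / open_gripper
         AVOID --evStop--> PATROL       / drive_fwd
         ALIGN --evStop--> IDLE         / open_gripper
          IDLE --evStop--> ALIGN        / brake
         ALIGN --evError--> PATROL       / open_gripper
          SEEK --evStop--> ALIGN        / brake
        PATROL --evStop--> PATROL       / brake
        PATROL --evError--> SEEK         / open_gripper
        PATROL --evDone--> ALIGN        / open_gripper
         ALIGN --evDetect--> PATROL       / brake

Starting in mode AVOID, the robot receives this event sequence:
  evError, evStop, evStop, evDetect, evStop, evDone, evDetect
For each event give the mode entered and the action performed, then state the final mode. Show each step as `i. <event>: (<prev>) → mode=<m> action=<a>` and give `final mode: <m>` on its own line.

final mode: SEEK

1. evError: (AVOID) → mode=CHARGE action=open_gripper
2. evStop: (CHARGE) → mode=AVOID action=open_gripper
3. evStop: (AVOID) → mode=PATROL action=drive_fwd
4. evDetect: (PATROL) → mode=SEEK action=drive_fwd
5. evStop: (SEEK) → mode=ALIGN action=brake
6. evDone: (ALIGN) → mode=PATROL action=open_gripper
7. evDetect: (PATROL) → mode=SEEK action=drive_fwd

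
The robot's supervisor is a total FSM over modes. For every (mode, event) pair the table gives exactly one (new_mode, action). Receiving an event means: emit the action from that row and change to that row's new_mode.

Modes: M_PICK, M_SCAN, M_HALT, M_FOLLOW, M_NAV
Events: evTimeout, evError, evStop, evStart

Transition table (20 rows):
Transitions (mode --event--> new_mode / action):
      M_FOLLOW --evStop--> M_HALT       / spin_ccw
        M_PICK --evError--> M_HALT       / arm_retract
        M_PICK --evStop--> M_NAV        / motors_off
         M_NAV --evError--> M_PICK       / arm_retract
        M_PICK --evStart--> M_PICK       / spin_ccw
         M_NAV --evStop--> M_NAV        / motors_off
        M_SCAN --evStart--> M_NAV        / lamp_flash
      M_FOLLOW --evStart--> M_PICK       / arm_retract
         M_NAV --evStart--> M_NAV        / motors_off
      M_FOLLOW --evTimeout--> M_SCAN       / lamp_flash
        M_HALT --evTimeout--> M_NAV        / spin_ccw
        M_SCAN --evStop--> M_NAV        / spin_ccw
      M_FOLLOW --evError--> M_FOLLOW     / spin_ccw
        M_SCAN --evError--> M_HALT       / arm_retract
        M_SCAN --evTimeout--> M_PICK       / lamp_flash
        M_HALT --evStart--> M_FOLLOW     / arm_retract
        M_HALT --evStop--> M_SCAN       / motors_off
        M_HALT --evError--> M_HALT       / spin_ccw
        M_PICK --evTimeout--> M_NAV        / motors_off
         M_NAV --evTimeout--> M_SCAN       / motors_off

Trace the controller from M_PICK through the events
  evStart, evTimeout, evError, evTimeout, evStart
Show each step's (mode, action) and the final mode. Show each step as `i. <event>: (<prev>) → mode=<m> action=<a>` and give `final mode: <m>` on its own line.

1. evStart: (M_PICK) → mode=M_PICK action=spin_ccw
2. evTimeout: (M_PICK) → mode=M_NAV action=motors_off
3. evError: (M_NAV) → mode=M_PICK action=arm_retract
4. evTimeout: (M_PICK) → mode=M_NAV action=motors_off
5. evStart: (M_NAV) → mode=M_NAV action=motors_off

final mode: M_NAV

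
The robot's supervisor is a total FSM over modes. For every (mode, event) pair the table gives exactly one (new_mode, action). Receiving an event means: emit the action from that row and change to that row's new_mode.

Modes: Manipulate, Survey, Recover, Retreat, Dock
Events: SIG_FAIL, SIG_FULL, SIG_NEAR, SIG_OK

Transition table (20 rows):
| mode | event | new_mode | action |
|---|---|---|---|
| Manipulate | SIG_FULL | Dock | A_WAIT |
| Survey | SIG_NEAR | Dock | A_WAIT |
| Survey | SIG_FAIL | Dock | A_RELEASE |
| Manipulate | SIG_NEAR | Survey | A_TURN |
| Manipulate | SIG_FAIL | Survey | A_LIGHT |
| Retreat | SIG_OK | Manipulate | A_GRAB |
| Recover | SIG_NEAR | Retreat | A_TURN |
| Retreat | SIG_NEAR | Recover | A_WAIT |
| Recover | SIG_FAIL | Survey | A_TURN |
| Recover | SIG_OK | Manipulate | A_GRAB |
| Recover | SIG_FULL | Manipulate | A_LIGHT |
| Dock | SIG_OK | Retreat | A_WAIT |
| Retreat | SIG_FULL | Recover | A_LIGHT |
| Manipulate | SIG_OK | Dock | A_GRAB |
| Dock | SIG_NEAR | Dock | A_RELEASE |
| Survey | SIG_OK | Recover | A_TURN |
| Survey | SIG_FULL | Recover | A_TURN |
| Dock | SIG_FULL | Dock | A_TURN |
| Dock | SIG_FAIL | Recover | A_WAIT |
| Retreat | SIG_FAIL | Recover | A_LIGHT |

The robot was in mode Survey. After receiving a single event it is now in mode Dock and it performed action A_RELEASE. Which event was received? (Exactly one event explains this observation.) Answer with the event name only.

SIG_FAIL

try SIG_FAIL: (Survey, SIG_FAIL) → (Dock, A_RELEASE)  ← matches
try SIG_FULL: (Survey, SIG_FULL) → (Recover, A_TURN)
try SIG_NEAR: (Survey, SIG_NEAR) → (Dock, A_WAIT)
try SIG_OK: (Survey, SIG_OK) → (Recover, A_TURN)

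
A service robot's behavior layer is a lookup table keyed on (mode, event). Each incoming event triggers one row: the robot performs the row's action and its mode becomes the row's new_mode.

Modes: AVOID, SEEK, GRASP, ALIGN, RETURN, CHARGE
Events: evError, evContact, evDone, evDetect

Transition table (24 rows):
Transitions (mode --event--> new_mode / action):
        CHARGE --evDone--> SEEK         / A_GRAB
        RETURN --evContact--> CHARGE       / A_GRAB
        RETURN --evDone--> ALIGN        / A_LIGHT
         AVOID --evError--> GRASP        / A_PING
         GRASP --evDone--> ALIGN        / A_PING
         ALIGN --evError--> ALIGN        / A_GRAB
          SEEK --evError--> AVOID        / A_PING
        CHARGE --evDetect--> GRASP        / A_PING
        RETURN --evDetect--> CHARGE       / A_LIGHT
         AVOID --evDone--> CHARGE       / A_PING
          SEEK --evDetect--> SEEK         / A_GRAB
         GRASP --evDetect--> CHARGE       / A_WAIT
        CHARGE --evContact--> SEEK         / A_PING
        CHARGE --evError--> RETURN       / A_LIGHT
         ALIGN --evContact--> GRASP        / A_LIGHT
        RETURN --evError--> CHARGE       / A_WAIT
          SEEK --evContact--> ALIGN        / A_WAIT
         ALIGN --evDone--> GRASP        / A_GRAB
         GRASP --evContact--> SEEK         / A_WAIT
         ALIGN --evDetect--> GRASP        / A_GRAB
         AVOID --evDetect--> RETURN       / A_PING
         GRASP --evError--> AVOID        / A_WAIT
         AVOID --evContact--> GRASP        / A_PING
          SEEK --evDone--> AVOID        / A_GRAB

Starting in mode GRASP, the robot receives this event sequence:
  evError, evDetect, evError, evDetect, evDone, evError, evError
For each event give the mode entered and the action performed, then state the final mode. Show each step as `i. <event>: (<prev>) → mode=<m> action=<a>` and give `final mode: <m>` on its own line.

1. evError: (GRASP) → mode=AVOID action=A_WAIT
2. evDetect: (AVOID) → mode=RETURN action=A_PING
3. evError: (RETURN) → mode=CHARGE action=A_WAIT
4. evDetect: (CHARGE) → mode=GRASP action=A_PING
5. evDone: (GRASP) → mode=ALIGN action=A_PING
6. evError: (ALIGN) → mode=ALIGN action=A_GRAB
7. evError: (ALIGN) → mode=ALIGN action=A_GRAB

final mode: ALIGN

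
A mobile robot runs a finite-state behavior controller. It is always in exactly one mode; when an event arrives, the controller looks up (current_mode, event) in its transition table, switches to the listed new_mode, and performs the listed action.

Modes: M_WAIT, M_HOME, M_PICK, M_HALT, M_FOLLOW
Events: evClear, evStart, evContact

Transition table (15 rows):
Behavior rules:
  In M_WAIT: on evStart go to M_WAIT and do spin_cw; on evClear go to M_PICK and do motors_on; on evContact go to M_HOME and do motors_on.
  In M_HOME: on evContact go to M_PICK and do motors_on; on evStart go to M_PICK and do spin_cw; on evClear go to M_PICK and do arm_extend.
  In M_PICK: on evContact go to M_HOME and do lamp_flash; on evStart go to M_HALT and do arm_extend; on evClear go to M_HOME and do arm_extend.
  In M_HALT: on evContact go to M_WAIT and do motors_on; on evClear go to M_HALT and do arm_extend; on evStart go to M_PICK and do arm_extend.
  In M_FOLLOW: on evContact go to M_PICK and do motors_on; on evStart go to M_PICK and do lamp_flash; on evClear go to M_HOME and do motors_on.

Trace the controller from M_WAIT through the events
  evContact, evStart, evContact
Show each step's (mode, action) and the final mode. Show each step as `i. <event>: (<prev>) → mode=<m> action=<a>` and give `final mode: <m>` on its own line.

1. evContact: (M_WAIT) → mode=M_HOME action=motors_on
2. evStart: (M_HOME) → mode=M_PICK action=spin_cw
3. evContact: (M_PICK) → mode=M_HOME action=lamp_flash

final mode: M_HOME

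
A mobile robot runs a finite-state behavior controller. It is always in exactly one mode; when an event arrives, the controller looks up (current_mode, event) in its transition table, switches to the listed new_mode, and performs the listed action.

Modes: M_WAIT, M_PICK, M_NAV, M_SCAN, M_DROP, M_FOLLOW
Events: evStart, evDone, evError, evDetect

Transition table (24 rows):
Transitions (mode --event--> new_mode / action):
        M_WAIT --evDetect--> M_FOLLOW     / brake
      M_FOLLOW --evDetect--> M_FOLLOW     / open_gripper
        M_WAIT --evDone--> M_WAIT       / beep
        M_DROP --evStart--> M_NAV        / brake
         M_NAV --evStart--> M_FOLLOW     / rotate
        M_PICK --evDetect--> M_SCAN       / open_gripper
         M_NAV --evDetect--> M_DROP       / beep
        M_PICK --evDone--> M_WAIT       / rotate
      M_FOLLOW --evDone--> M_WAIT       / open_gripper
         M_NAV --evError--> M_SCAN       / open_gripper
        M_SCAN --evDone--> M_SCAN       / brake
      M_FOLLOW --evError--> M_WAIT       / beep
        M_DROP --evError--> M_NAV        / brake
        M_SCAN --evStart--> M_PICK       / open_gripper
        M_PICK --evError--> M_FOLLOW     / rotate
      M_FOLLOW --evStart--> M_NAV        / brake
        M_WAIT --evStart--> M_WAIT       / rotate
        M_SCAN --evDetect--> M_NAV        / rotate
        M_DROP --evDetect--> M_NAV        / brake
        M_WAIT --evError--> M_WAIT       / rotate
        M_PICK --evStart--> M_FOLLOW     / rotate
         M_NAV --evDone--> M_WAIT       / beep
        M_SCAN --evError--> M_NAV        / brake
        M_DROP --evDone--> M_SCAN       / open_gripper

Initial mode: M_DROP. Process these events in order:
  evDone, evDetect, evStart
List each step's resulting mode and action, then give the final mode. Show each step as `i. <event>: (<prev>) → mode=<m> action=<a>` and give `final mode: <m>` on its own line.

final mode: M_FOLLOW

1. evDone: (M_DROP) → mode=M_SCAN action=open_gripper
2. evDetect: (M_SCAN) → mode=M_NAV action=rotate
3. evStart: (M_NAV) → mode=M_FOLLOW action=rotate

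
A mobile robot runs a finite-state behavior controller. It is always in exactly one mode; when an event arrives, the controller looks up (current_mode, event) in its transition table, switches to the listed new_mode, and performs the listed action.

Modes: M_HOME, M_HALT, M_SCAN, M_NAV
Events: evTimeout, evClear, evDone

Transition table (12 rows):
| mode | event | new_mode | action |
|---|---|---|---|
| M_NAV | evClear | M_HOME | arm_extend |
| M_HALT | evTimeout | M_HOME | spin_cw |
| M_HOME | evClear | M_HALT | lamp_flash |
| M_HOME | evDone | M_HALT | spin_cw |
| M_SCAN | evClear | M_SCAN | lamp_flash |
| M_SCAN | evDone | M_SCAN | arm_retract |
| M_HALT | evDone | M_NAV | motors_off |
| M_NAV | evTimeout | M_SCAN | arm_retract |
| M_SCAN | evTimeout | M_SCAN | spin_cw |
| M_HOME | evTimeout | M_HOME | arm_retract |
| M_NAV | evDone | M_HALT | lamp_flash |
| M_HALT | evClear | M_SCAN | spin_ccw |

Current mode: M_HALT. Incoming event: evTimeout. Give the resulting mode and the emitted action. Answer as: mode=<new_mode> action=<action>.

current mode = M_HALT; filter table to that mode:
  (M_HALT, evTimeout) → (M_HOME, spin_cw)  ← event matches
  (M_HALT, evDone) → (M_NAV, motors_off)
  (M_HALT, evClear) → (M_SCAN, spin_ccw)
event = evTimeout selects (M_HOME, spin_cw)

mode=M_HOME action=spin_cw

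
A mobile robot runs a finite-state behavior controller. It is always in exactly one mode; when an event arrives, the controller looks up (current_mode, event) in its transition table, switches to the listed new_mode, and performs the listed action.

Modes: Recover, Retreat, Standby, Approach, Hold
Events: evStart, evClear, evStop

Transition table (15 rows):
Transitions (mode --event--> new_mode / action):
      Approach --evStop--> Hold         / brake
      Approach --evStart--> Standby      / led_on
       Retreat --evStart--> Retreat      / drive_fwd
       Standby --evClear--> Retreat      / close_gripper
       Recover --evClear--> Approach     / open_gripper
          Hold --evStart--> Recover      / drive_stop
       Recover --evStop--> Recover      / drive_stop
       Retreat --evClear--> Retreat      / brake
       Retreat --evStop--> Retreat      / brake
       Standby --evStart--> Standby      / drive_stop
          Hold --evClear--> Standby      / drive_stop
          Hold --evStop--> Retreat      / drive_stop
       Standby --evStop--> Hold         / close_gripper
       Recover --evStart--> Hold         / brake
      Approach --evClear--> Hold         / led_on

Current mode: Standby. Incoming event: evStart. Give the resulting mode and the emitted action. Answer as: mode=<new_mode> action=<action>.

current mode = Standby; filter table to that mode:
  (Standby, evClear) → (Retreat, close_gripper)
  (Standby, evStart) → (Standby, drive_stop)  ← event matches
  (Standby, evStop) → (Hold, close_gripper)
event = evStart selects (Standby, drive_stop)

mode=Standby action=drive_stop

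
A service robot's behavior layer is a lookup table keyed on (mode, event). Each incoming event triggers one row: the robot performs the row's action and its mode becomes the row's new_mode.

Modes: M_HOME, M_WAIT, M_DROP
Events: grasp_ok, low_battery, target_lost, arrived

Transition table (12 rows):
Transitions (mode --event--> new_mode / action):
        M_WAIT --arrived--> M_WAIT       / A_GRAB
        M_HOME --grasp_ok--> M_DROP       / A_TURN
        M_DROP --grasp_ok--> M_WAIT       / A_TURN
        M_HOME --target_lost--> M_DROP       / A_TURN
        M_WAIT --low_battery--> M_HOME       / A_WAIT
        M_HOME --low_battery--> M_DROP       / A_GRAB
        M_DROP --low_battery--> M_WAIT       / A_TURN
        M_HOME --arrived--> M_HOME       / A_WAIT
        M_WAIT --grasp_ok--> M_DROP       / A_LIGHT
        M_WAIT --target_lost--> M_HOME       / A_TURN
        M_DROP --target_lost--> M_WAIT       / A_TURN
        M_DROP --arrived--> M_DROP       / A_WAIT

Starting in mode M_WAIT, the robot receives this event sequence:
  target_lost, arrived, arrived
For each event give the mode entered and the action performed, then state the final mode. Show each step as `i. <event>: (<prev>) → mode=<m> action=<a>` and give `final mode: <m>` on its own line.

1. target_lost: (M_WAIT) → mode=M_HOME action=A_TURN
2. arrived: (M_HOME) → mode=M_HOME action=A_WAIT
3. arrived: (M_HOME) → mode=M_HOME action=A_WAIT

final mode: M_HOME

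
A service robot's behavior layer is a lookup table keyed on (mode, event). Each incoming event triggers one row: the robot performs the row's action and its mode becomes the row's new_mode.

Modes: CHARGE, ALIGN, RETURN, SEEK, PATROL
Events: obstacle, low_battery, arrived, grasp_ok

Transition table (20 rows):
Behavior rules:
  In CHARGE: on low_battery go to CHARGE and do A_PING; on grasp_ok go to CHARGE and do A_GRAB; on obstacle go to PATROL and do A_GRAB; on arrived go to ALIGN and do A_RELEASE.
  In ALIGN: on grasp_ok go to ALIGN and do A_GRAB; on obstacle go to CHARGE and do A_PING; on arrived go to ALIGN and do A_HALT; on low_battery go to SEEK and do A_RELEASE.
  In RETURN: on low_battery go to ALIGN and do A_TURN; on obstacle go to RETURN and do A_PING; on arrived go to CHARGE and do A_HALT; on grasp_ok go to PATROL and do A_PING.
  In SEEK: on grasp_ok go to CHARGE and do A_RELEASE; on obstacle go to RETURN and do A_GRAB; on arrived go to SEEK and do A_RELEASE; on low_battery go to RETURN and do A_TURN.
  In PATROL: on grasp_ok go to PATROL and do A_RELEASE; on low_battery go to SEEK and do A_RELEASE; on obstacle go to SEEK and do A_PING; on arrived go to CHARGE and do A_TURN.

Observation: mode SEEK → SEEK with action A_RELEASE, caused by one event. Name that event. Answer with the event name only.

try obstacle: (SEEK, obstacle) → (RETURN, A_GRAB)
try low_battery: (SEEK, low_battery) → (RETURN, A_TURN)
try arrived: (SEEK, arrived) → (SEEK, A_RELEASE)  ← matches
try grasp_ok: (SEEK, grasp_ok) → (CHARGE, A_RELEASE)

arrived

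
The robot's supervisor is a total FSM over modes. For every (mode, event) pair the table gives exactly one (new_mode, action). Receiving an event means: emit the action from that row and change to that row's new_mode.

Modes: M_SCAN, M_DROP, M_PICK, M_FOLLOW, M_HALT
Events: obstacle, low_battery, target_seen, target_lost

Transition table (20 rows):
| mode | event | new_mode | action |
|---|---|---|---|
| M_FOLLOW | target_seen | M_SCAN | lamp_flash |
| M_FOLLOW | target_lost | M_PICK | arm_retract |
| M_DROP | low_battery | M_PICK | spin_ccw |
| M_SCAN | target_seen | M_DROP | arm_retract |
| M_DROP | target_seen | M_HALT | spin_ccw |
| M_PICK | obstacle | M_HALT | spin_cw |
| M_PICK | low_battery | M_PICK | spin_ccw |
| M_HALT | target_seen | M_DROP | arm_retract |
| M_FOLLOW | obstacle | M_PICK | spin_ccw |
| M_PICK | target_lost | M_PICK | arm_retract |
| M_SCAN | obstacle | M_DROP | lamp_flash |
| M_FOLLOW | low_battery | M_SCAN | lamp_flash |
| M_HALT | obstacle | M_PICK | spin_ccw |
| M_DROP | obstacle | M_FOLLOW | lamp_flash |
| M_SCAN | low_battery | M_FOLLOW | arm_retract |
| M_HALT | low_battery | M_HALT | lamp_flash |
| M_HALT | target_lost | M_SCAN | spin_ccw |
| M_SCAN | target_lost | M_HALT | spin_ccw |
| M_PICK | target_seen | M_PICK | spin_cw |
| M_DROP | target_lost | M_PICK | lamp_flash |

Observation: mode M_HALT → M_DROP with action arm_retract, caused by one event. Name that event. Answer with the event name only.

target_seen

try obstacle: (M_HALT, obstacle) → (M_PICK, spin_ccw)
try low_battery: (M_HALT, low_battery) → (M_HALT, lamp_flash)
try target_seen: (M_HALT, target_seen) → (M_DROP, arm_retract)  ← matches
try target_lost: (M_HALT, target_lost) → (M_SCAN, spin_ccw)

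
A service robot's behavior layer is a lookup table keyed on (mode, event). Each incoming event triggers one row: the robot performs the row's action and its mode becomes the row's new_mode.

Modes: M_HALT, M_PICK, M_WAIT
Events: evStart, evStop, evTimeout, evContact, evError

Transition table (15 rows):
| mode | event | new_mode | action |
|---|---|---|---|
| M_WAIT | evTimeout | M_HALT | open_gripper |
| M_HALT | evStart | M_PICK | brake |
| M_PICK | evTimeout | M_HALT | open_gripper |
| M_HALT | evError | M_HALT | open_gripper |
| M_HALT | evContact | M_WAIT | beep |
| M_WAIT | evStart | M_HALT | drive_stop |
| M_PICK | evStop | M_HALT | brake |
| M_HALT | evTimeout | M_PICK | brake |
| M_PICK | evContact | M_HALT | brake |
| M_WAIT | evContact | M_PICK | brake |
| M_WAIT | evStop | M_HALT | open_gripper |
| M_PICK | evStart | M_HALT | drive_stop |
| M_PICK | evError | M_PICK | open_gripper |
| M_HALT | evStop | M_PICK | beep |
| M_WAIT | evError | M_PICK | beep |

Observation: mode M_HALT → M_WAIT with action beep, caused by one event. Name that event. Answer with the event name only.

evContact

try evStart: (M_HALT, evStart) → (M_PICK, brake)
try evStop: (M_HALT, evStop) → (M_PICK, beep)
try evTimeout: (M_HALT, evTimeout) → (M_PICK, brake)
try evContact: (M_HALT, evContact) → (M_WAIT, beep)  ← matches
try evError: (M_HALT, evError) → (M_HALT, open_gripper)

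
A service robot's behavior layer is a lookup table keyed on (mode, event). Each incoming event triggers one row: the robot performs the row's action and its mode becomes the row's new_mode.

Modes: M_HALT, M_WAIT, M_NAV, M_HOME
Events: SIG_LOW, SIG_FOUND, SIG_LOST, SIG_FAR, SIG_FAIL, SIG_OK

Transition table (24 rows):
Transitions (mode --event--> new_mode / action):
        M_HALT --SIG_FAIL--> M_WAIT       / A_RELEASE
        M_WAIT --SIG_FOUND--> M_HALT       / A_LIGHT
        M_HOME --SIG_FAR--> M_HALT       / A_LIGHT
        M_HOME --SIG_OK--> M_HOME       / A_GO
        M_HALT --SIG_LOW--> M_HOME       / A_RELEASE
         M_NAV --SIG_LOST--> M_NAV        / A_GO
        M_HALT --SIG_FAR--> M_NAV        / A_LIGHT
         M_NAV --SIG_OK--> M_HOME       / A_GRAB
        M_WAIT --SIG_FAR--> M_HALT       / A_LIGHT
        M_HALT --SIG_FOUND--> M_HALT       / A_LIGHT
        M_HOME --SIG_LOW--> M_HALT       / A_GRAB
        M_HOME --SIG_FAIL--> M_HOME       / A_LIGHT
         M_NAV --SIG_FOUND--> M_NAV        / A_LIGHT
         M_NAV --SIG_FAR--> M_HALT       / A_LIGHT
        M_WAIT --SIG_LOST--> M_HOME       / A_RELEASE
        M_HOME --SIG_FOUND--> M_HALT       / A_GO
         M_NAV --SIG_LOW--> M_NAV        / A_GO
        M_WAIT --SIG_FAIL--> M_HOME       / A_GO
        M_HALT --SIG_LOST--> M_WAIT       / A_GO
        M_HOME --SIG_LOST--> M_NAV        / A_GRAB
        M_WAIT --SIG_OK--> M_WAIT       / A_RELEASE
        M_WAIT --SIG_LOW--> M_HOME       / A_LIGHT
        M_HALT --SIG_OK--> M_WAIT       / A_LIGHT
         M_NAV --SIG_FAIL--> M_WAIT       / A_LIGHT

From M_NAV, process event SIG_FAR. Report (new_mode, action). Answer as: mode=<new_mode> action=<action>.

mode=M_HALT action=A_LIGHT

current mode = M_NAV; filter table to that mode:
  (M_NAV, SIG_LOST) → (M_NAV, A_GO)
  (M_NAV, SIG_OK) → (M_HOME, A_GRAB)
  (M_NAV, SIG_FOUND) → (M_NAV, A_LIGHT)
  (M_NAV, SIG_FAR) → (M_HALT, A_LIGHT)  ← event matches
  (M_NAV, SIG_LOW) → (M_NAV, A_GO)
  (M_NAV, SIG_FAIL) → (M_WAIT, A_LIGHT)
event = SIG_FAR selects (M_HALT, A_LIGHT)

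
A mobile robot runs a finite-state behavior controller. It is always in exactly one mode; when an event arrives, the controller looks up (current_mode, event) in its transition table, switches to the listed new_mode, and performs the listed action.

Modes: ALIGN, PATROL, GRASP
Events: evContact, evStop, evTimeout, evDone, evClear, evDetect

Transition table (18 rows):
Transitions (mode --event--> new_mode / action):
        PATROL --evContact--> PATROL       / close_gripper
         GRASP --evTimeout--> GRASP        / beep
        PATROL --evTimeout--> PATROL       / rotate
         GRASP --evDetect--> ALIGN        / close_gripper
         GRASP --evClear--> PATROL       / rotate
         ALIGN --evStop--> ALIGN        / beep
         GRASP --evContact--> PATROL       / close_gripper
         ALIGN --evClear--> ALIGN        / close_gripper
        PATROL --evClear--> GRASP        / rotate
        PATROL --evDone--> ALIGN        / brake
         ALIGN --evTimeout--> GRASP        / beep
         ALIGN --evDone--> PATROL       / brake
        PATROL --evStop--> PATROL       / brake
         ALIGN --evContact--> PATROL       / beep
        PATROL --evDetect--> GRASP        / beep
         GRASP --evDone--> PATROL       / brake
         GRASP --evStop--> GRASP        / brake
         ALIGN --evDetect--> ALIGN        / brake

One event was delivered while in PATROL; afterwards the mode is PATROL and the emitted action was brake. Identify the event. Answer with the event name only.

try evContact: (PATROL, evContact) → (PATROL, close_gripper)
try evStop: (PATROL, evStop) → (PATROL, brake)  ← matches
try evTimeout: (PATROL, evTimeout) → (PATROL, rotate)
try evDone: (PATROL, evDone) → (ALIGN, brake)
try evClear: (PATROL, evClear) → (GRASP, rotate)
try evDetect: (PATROL, evDetect) → (GRASP, beep)

evStop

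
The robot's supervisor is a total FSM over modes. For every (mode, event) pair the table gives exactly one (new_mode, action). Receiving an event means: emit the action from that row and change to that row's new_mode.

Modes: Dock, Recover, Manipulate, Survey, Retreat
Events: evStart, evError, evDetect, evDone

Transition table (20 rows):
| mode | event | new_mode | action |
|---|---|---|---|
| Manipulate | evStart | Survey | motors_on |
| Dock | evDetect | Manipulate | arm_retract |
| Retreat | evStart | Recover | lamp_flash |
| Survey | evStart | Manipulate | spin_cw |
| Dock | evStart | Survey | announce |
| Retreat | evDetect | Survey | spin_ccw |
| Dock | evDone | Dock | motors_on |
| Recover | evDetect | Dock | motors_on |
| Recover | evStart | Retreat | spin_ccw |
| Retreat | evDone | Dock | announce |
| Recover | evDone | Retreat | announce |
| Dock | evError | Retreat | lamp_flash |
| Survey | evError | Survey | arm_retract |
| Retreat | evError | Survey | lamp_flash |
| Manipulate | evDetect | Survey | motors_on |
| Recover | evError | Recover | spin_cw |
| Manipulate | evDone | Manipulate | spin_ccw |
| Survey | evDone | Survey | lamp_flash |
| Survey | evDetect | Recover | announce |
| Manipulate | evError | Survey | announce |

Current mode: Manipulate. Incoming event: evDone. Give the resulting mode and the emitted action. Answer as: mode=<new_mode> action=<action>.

current mode = Manipulate; filter table to that mode:
  (Manipulate, evStart) → (Survey, motors_on)
  (Manipulate, evDetect) → (Survey, motors_on)
  (Manipulate, evDone) → (Manipulate, spin_ccw)  ← event matches
  (Manipulate, evError) → (Survey, announce)
event = evDone selects (Manipulate, spin_ccw)

mode=Manipulate action=spin_ccw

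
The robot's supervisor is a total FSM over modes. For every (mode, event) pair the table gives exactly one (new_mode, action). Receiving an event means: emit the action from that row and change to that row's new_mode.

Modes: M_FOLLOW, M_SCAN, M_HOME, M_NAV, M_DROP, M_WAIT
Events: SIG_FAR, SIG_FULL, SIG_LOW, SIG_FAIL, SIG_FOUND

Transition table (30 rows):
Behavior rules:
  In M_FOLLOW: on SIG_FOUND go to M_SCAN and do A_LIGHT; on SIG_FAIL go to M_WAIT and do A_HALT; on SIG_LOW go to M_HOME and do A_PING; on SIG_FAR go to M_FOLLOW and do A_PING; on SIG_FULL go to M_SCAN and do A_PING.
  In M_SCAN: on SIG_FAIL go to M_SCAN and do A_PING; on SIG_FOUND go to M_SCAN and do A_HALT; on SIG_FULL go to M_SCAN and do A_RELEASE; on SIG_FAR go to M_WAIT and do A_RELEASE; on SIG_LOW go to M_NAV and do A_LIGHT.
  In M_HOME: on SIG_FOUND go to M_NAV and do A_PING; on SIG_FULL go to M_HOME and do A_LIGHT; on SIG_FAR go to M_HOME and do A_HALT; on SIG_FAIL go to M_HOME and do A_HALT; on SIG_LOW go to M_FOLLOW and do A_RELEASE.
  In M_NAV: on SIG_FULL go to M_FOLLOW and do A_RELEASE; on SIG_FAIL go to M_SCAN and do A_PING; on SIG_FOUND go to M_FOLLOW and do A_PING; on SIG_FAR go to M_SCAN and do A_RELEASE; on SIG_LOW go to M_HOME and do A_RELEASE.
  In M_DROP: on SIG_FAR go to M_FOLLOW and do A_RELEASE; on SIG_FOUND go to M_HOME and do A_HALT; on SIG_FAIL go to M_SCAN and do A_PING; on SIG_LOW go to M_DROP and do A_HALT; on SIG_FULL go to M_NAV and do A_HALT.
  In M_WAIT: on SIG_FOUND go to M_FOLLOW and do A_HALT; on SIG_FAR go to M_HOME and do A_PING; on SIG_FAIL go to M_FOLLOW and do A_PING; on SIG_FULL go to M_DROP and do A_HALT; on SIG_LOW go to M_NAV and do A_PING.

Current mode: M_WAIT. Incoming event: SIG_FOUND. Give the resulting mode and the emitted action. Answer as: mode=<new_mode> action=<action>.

current mode = M_WAIT; filter table to that mode:
  (M_WAIT, SIG_FOUND) → (M_FOLLOW, A_HALT)  ← event matches
  (M_WAIT, SIG_FAR) → (M_HOME, A_PING)
  (M_WAIT, SIG_FAIL) → (M_FOLLOW, A_PING)
  (M_WAIT, SIG_FULL) → (M_DROP, A_HALT)
  (M_WAIT, SIG_LOW) → (M_NAV, A_PING)
event = SIG_FOUND selects (M_FOLLOW, A_HALT)

mode=M_FOLLOW action=A_HALT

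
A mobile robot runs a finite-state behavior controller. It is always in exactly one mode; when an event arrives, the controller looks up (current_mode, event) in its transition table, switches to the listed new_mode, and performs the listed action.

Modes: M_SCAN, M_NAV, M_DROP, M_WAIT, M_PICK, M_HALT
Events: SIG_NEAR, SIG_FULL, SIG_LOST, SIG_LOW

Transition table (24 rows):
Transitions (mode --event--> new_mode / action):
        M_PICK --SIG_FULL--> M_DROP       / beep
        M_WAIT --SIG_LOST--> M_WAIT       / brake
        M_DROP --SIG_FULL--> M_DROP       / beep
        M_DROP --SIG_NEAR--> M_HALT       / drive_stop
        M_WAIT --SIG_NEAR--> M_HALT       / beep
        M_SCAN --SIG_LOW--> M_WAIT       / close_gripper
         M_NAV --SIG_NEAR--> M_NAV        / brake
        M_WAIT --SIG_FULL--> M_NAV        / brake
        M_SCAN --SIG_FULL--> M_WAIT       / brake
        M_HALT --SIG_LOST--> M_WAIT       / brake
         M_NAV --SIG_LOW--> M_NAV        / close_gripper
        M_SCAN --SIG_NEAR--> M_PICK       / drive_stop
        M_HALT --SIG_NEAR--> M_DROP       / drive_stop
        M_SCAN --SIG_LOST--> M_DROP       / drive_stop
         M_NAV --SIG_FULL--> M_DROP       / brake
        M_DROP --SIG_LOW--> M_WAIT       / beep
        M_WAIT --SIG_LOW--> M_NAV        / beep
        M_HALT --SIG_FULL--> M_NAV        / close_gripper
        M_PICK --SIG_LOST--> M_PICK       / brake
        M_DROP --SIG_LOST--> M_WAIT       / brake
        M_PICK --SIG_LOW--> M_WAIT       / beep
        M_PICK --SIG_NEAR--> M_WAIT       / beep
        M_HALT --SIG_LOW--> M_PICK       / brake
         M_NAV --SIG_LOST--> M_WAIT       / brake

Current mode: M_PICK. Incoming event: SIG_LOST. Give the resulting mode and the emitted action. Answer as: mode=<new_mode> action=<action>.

mode=M_PICK action=brake

current mode = M_PICK; filter table to that mode:
  (M_PICK, SIG_FULL) → (M_DROP, beep)
  (M_PICK, SIG_LOST) → (M_PICK, brake)  ← event matches
  (M_PICK, SIG_LOW) → (M_WAIT, beep)
  (M_PICK, SIG_NEAR) → (M_WAIT, beep)
event = SIG_LOST selects (M_PICK, brake)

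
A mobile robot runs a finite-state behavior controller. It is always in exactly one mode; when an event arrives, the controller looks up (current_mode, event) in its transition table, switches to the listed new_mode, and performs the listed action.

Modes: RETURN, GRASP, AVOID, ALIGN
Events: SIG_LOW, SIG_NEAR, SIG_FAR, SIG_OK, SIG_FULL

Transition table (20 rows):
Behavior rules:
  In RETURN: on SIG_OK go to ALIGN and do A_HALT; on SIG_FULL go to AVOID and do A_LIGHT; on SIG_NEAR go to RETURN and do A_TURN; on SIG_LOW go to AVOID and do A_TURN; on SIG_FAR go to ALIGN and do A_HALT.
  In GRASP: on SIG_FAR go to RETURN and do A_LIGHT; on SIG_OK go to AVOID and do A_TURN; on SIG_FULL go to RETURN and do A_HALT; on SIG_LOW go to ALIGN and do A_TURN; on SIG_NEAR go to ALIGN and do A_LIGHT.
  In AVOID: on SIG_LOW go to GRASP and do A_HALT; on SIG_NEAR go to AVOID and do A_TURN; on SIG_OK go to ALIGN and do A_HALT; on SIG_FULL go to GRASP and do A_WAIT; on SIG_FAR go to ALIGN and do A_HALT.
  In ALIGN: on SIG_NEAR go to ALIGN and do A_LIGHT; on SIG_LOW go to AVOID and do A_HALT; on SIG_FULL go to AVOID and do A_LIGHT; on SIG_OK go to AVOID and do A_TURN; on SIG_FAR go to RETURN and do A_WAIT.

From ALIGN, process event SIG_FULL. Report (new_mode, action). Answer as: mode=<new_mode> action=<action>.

mode=AVOID action=A_LIGHT

current mode = ALIGN; filter table to that mode:
  (ALIGN, SIG_NEAR) → (ALIGN, A_LIGHT)
  (ALIGN, SIG_LOW) → (AVOID, A_HALT)
  (ALIGN, SIG_FULL) → (AVOID, A_LIGHT)  ← event matches
  (ALIGN, SIG_OK) → (AVOID, A_TURN)
  (ALIGN, SIG_FAR) → (RETURN, A_WAIT)
event = SIG_FULL selects (AVOID, A_LIGHT)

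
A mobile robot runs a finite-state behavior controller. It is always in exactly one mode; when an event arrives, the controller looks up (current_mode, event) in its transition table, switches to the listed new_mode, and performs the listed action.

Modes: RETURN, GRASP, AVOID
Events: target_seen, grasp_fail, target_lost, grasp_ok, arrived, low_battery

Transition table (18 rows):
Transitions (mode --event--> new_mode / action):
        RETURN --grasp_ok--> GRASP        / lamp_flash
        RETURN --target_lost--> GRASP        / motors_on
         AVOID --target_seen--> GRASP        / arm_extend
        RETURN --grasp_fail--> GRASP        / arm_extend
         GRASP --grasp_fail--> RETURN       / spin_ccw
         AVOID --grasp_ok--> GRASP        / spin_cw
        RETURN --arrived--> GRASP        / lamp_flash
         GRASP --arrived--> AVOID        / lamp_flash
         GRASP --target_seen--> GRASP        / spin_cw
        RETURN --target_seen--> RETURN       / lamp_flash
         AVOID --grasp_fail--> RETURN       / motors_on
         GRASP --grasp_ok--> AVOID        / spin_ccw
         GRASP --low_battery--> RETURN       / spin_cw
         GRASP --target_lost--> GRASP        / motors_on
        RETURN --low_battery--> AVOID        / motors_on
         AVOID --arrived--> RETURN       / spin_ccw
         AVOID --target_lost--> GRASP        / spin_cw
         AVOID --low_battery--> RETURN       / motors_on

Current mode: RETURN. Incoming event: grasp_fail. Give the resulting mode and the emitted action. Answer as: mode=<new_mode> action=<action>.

current mode = RETURN; filter table to that mode:
  (RETURN, grasp_ok) → (GRASP, lamp_flash)
  (RETURN, target_lost) → (GRASP, motors_on)
  (RETURN, grasp_fail) → (GRASP, arm_extend)  ← event matches
  (RETURN, arrived) → (GRASP, lamp_flash)
  (RETURN, target_seen) → (RETURN, lamp_flash)
  (RETURN, low_battery) → (AVOID, motors_on)
event = grasp_fail selects (GRASP, arm_extend)

mode=GRASP action=arm_extend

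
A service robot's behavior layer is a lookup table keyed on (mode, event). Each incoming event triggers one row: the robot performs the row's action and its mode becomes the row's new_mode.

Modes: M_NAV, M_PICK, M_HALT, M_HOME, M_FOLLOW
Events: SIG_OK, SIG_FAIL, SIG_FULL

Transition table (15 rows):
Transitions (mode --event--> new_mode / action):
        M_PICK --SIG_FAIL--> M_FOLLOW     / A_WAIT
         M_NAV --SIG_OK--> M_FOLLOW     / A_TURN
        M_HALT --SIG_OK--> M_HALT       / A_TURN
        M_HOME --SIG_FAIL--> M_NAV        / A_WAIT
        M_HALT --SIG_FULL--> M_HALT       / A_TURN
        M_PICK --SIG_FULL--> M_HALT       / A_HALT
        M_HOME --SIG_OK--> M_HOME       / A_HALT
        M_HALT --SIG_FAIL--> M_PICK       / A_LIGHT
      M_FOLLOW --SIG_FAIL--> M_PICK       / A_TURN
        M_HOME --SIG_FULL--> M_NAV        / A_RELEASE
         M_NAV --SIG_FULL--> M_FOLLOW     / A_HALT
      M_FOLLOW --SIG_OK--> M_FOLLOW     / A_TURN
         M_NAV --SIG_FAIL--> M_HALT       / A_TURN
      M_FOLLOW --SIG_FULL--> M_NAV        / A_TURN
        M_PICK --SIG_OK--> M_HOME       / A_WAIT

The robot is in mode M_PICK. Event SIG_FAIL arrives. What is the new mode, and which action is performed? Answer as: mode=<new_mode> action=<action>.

current mode = M_PICK; filter table to that mode:
  (M_PICK, SIG_FAIL) → (M_FOLLOW, A_WAIT)  ← event matches
  (M_PICK, SIG_FULL) → (M_HALT, A_HALT)
  (M_PICK, SIG_OK) → (M_HOME, A_WAIT)
event = SIG_FAIL selects (M_FOLLOW, A_WAIT)

mode=M_FOLLOW action=A_WAIT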